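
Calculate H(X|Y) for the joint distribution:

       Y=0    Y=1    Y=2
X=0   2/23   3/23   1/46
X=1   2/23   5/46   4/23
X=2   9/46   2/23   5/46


H(X|Y) = Σ_y p(y) H(X|Y=y)
  p(Y=0) = 17/46, H(X|Y=0) = 1.4681
  p(Y=1) = 15/46, H(X|Y=1) = 1.5656
  p(Y=2) = 7/23, H(X|Y=2) = 1.2638
H(X|Y) = 0.3696×1.4681 + 0.3261×1.5656 + 0.3043×1.2638 = 1.4377 bits


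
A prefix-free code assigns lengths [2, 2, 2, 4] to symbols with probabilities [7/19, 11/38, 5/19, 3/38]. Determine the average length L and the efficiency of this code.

Average length L = Σ p_i × l_i = 2.1579 bits
Entropy H = 1.8445 bits
Efficiency η = H/L × 100% = 85.48%


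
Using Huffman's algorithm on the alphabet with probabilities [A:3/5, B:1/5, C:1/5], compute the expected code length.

Huffman tree construction:
Combine smallest probabilities repeatedly
Resulting codes:
  A: 1 (length 1)
  B: 00 (length 2)
  C: 01 (length 2)
Average length = Σ p(s) × length(s) = 1.4000 bits


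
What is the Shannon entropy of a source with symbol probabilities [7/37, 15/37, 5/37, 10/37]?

H(X) = -Σ p(x) log₂ p(x)
  -7/37 × log₂(7/37) = 0.4545
  -15/37 × log₂(15/37) = 0.5281
  -5/37 × log₂(5/37) = 0.3902
  -10/37 × log₂(10/37) = 0.5101
H(X) = 1.8829 bits


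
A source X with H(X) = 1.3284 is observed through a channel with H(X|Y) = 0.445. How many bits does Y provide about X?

I(X;Y) = H(X) - H(X|Y)
I(X;Y) = 1.3284 - 0.445 = 0.8834 bits


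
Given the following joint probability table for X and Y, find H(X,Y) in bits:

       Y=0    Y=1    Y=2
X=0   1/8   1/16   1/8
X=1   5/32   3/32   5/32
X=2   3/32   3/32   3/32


H(X,Y) = -Σ p(x,y) log₂ p(x,y)
  p(0,0)=1/8: -0.1250 × log₂(0.1250) = 0.3750
  p(0,1)=1/16: -0.0625 × log₂(0.0625) = 0.2500
  p(0,2)=1/8: -0.1250 × log₂(0.1250) = 0.3750
  p(1,0)=5/32: -0.1562 × log₂(0.1562) = 0.4184
  p(1,1)=3/32: -0.0938 × log₂(0.0938) = 0.3202
  p(1,2)=5/32: -0.1562 × log₂(0.1562) = 0.4184
  p(2,0)=3/32: -0.0938 × log₂(0.0938) = 0.3202
  p(2,1)=3/32: -0.0938 × log₂(0.0938) = 0.3202
  p(2,2)=3/32: -0.0938 × log₂(0.0938) = 0.3202
H(X,Y) = 3.1175 bits


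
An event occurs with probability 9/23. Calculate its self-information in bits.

Information content I(x) = -log₂(p(x))
I = -log₂(9/23) = -log₂(0.3913)
I = 1.3536 bits


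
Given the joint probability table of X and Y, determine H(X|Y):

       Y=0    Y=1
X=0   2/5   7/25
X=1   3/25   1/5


H(X|Y) = Σ_y p(y) H(X|Y=y)
  p(Y=0) = 13/25, H(X|Y=0) = 0.7793
  p(Y=1) = 12/25, H(X|Y=1) = 0.9799
H(X|Y) = 0.5200×0.7793 + 0.4800×0.9799 = 0.8756 bits


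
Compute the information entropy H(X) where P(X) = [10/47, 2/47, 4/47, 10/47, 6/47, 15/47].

H(X) = -Σ p(x) log₂ p(x)
  -10/47 × log₂(10/47) = 0.4750
  -2/47 × log₂(2/47) = 0.1938
  -4/47 × log₂(4/47) = 0.3025
  -10/47 × log₂(10/47) = 0.4750
  -6/47 × log₂(6/47) = 0.3791
  -15/47 × log₂(15/47) = 0.5259
H(X) = 2.3514 bits


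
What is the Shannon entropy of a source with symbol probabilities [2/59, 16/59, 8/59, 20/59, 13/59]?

H(X) = -Σ p(x) log₂ p(x)
  -2/59 × log₂(2/59) = 0.1655
  -16/59 × log₂(16/59) = 0.5105
  -8/59 × log₂(8/59) = 0.3909
  -20/59 × log₂(20/59) = 0.5291
  -13/59 × log₂(13/59) = 0.4808
H(X) = 2.0768 bits


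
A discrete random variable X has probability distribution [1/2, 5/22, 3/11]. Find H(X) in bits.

H(X) = -Σ p(x) log₂ p(x)
  -1/2 × log₂(1/2) = 0.5000
  -5/22 × log₂(5/22) = 0.4858
  -3/11 × log₂(3/11) = 0.5112
H(X) = 1.4970 bits


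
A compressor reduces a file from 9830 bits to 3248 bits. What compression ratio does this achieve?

Compression ratio = Original / Compressed
= 9830 / 3248 = 3.03:1


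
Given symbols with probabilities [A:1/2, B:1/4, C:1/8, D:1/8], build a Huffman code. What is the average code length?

Huffman tree construction:
Combine smallest probabilities repeatedly
Resulting codes:
  A: 0 (length 1)
  B: 10 (length 2)
  C: 110 (length 3)
  D: 111 (length 3)
Average length = Σ p(s) × length(s) = 1.7500 bits


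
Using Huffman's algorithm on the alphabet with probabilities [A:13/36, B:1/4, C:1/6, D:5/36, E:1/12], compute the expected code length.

Huffman tree construction:
Combine smallest probabilities repeatedly
Resulting codes:
  A: 11 (length 2)
  B: 10 (length 2)
  C: 00 (length 2)
  D: 011 (length 3)
  E: 010 (length 3)
Average length = Σ p(s) × length(s) = 2.2222 bits


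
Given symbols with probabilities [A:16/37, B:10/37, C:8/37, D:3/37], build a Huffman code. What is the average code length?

Huffman tree construction:
Combine smallest probabilities repeatedly
Resulting codes:
  A: 0 (length 1)
  B: 10 (length 2)
  C: 111 (length 3)
  D: 110 (length 3)
Average length = Σ p(s) × length(s) = 1.8649 bits


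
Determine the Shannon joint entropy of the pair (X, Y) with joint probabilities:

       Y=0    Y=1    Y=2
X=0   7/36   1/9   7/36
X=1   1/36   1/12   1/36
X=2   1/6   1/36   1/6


H(X,Y) = -Σ p(x,y) log₂ p(x,y)
  p(0,0)=7/36: -0.1944 × log₂(0.1944) = 0.4594
  p(0,1)=1/9: -0.1111 × log₂(0.1111) = 0.3522
  p(0,2)=7/36: -0.1944 × log₂(0.1944) = 0.4594
  p(1,0)=1/36: -0.0278 × log₂(0.0278) = 0.1436
  p(1,1)=1/12: -0.0833 × log₂(0.0833) = 0.2987
  p(1,2)=1/36: -0.0278 × log₂(0.0278) = 0.1436
  p(2,0)=1/6: -0.1667 × log₂(0.1667) = 0.4308
  p(2,1)=1/36: -0.0278 × log₂(0.0278) = 0.1436
  p(2,2)=1/6: -0.1667 × log₂(0.1667) = 0.4308
H(X,Y) = 2.8622 bits


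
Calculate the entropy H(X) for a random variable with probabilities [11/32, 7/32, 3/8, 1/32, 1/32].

H(X) = -Σ p(x) log₂ p(x)
  -11/32 × log₂(11/32) = 0.5296
  -7/32 × log₂(7/32) = 0.4796
  -3/8 × log₂(3/8) = 0.5306
  -1/32 × log₂(1/32) = 0.1562
  -1/32 × log₂(1/32) = 0.1562
H(X) = 1.8524 bits


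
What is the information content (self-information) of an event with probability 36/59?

Information content I(x) = -log₂(p(x))
I = -log₂(36/59) = -log₂(0.6102)
I = 0.7127 bits


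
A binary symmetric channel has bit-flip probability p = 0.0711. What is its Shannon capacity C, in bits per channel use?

For BSC with error probability p:
C = 1 - H(p) where H(p) is binary entropy
H(0.0711) = -0.0711 × log₂(0.0711) - 0.9289 × log₂(0.9289)
H(p) = 0.3700
C = 1 - 0.3700 = 0.6300 bits/use


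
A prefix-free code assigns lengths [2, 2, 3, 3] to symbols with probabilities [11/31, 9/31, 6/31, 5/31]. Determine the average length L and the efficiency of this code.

Average length L = Σ p_i × l_i = 2.3548 bits
Entropy H = 1.9315 bits
Efficiency η = H/L × 100% = 82.02%


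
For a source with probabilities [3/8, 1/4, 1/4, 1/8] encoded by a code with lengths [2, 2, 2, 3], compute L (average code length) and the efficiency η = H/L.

Average length L = Σ p_i × l_i = 2.1250 bits
Entropy H = 1.9056 bits
Efficiency η = H/L × 100% = 89.68%


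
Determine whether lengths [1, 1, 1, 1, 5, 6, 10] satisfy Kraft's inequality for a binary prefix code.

Kraft inequality: Σ 2^(-l_i) ≤ 1 for prefix-free code
Calculating: 2^(-1) + 2^(-1) + 2^(-1) + 2^(-1) + 2^(-5) + 2^(-6) + 2^(-10)
= 0.5 + 0.5 + 0.5 + 0.5 + 0.03125 + 0.015625 + 0.0009765625
= 2.0479
Since 2.0479 > 1, prefix-free code does not exist


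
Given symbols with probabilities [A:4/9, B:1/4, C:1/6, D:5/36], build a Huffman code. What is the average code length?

Huffman tree construction:
Combine smallest probabilities repeatedly
Resulting codes:
  A: 0 (length 1)
  B: 10 (length 2)
  C: 111 (length 3)
  D: 110 (length 3)
Average length = Σ p(s) × length(s) = 1.8611 bits


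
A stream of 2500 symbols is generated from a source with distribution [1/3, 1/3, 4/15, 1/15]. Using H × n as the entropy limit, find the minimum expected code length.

Entropy H = 1.8256 bits/symbol
Minimum bits = H × n = 1.8256 × 2500
= 4564.01 bits


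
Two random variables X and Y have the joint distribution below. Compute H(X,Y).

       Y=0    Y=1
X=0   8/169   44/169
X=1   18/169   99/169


H(X,Y) = -Σ p(x,y) log₂ p(x,y)
  p(0,0)=8/169: -0.0473 × log₂(0.0473) = 0.2083
  p(0,1)=44/169: -0.2604 × log₂(0.2604) = 0.5055
  p(1,0)=18/169: -0.1065 × log₂(0.1065) = 0.3441
  p(1,1)=99/169: -0.5858 × log₂(0.5858) = 0.4520
H(X,Y) = 1.5099 bits


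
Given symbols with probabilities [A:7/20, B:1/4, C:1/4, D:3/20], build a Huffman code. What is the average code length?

Huffman tree construction:
Combine smallest probabilities repeatedly
Resulting codes:
  A: 11 (length 2)
  B: 01 (length 2)
  C: 10 (length 2)
  D: 00 (length 2)
Average length = Σ p(s) × length(s) = 2.0000 bits


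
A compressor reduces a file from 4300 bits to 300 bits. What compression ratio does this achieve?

Compression ratio = Original / Compressed
= 4300 / 300 = 14.33:1


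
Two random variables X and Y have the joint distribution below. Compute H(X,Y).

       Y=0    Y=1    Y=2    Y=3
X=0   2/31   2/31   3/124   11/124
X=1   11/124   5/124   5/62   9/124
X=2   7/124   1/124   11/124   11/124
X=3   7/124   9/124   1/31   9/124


H(X,Y) = -Σ p(x,y) log₂ p(x,y)
  p(0,0)=2/31: -0.0645 × log₂(0.0645) = 0.2551
  p(0,1)=2/31: -0.0645 × log₂(0.0645) = 0.2551
  p(0,2)=3/124: -0.0242 × log₂(0.0242) = 0.1299
  p(0,3)=11/124: -0.0887 × log₂(0.0887) = 0.3100
  p(1,0)=11/124: -0.0887 × log₂(0.0887) = 0.3100
  p(1,1)=5/124: -0.0403 × log₂(0.0403) = 0.1868
  p(1,2)=5/62: -0.0806 × log₂(0.0806) = 0.2929
  p(1,3)=9/124: -0.0726 × log₂(0.0726) = 0.2747
  p(2,0)=7/124: -0.0565 × log₂(0.0565) = 0.2341
  p(2,1)=1/124: -0.0081 × log₂(0.0081) = 0.0561
  p(2,2)=11/124: -0.0887 × log₂(0.0887) = 0.3100
  p(2,3)=11/124: -0.0887 × log₂(0.0887) = 0.3100
  p(3,0)=7/124: -0.0565 × log₂(0.0565) = 0.2341
  p(3,1)=9/124: -0.0726 × log₂(0.0726) = 0.2747
  p(3,2)=1/31: -0.0323 × log₂(0.0323) = 0.1598
  p(3,3)=9/124: -0.0726 × log₂(0.0726) = 0.2747
H(X,Y) = 3.8680 bits


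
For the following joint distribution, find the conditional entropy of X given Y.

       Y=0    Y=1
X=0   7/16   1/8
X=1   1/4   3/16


H(X|Y) = Σ_y p(y) H(X|Y=y)
  p(Y=0) = 11/16, H(X|Y=0) = 0.9457
  p(Y=1) = 5/16, H(X|Y=1) = 0.9710
H(X|Y) = 0.6875×0.9457 + 0.3125×0.9710 = 0.9536 bits


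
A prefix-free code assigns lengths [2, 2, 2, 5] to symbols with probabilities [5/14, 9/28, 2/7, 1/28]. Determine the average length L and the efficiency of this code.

Average length L = Σ p_i × l_i = 2.1071 bits
Entropy H = 1.7449 bits
Efficiency η = H/L × 100% = 82.81%


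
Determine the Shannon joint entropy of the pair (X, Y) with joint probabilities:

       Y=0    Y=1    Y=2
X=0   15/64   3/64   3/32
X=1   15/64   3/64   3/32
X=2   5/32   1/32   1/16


H(X,Y) = -Σ p(x,y) log₂ p(x,y)
  p(0,0)=15/64: -0.2344 × log₂(0.2344) = 0.4906
  p(0,1)=3/64: -0.0469 × log₂(0.0469) = 0.2070
  p(0,2)=3/32: -0.0938 × log₂(0.0938) = 0.3202
  p(1,0)=15/64: -0.2344 × log₂(0.2344) = 0.4906
  p(1,1)=3/64: -0.0469 × log₂(0.0469) = 0.2070
  p(1,2)=3/32: -0.0938 × log₂(0.0938) = 0.3202
  p(2,0)=5/32: -0.1562 × log₂(0.1562) = 0.4184
  p(2,1)=1/32: -0.0312 × log₂(0.0312) = 0.1562
  p(2,2)=1/16: -0.0625 × log₂(0.0625) = 0.2500
H(X,Y) = 2.8601 bits


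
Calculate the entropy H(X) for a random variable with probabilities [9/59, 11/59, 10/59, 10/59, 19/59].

H(X) = -Σ p(x) log₂ p(x)
  -9/59 × log₂(9/59) = 0.4138
  -11/59 × log₂(11/59) = 0.4518
  -10/59 × log₂(10/59) = 0.4340
  -10/59 × log₂(10/59) = 0.4340
  -19/59 × log₂(19/59) = 0.5264
H(X) = 2.2601 bits


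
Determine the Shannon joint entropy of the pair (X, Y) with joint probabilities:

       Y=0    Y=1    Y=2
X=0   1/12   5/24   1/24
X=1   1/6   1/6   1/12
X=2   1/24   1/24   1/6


H(X,Y) = -Σ p(x,y) log₂ p(x,y)
  p(0,0)=1/12: -0.0833 × log₂(0.0833) = 0.2987
  p(0,1)=5/24: -0.2083 × log₂(0.2083) = 0.4715
  p(0,2)=1/24: -0.0417 × log₂(0.0417) = 0.1910
  p(1,0)=1/6: -0.1667 × log₂(0.1667) = 0.4308
  p(1,1)=1/6: -0.1667 × log₂(0.1667) = 0.4308
  p(1,2)=1/12: -0.0833 × log₂(0.0833) = 0.2987
  p(2,0)=1/24: -0.0417 × log₂(0.0417) = 0.1910
  p(2,1)=1/24: -0.0417 × log₂(0.0417) = 0.1910
  p(2,2)=1/6: -0.1667 × log₂(0.1667) = 0.4308
H(X,Y) = 2.9346 bits


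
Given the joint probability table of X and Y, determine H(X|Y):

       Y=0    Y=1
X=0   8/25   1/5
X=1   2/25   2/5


H(X|Y) = Σ_y p(y) H(X|Y=y)
  p(Y=0) = 2/5, H(X|Y=0) = 0.7219
  p(Y=1) = 3/5, H(X|Y=1) = 0.9183
H(X|Y) = 0.4000×0.7219 + 0.6000×0.9183 = 0.8397 bits


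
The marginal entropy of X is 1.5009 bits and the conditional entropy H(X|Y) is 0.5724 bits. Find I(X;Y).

I(X;Y) = H(X) - H(X|Y)
I(X;Y) = 1.5009 - 0.5724 = 0.9285 bits


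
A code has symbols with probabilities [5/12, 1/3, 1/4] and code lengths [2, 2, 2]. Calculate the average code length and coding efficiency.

Average length L = Σ p_i × l_i = 2.0000 bits
Entropy H = 1.5546 bits
Efficiency η = H/L × 100% = 77.73%


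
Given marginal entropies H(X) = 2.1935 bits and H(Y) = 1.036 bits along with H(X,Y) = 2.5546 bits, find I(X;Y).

I(X;Y) = H(X) + H(Y) - H(X,Y)
I(X;Y) = 2.1935 + 1.036 - 2.5546 = 0.6749 bits


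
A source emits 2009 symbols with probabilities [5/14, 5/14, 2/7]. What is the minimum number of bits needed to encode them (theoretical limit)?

Entropy H = 1.5774 bits/symbol
Minimum bits = H × n = 1.5774 × 2009
= 3169.01 bits


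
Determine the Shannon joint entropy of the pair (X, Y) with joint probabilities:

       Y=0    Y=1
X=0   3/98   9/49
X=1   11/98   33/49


H(X,Y) = -Σ p(x,y) log₂ p(x,y)
  p(0,0)=3/98: -0.0306 × log₂(0.0306) = 0.1540
  p(0,1)=9/49: -0.1837 × log₂(0.1837) = 0.4490
  p(1,0)=11/98: -0.1122 × log₂(0.1122) = 0.3542
  p(1,1)=33/49: -0.6735 × log₂(0.6735) = 0.3841
H(X,Y) = 1.3413 bits


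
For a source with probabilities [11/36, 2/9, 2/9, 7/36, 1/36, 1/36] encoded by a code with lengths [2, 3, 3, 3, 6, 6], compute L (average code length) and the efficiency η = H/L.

Average length L = Σ p_i × l_i = 2.8611 bits
Entropy H = 2.2337 bits
Efficiency η = H/L × 100% = 78.07%


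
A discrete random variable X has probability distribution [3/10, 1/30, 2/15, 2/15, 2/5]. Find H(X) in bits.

H(X) = -Σ p(x) log₂ p(x)
  -3/10 × log₂(3/10) = 0.5211
  -1/30 × log₂(1/30) = 0.1636
  -2/15 × log₂(2/15) = 0.3876
  -2/15 × log₂(2/15) = 0.3876
  -2/5 × log₂(2/5) = 0.5288
H(X) = 1.9886 bits


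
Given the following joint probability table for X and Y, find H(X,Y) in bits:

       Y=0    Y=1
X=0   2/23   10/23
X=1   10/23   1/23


H(X,Y) = -Σ p(x,y) log₂ p(x,y)
  p(0,0)=2/23: -0.0870 × log₂(0.0870) = 0.3064
  p(0,1)=10/23: -0.4348 × log₂(0.4348) = 0.5224
  p(1,0)=10/23: -0.4348 × log₂(0.4348) = 0.5224
  p(1,1)=1/23: -0.0435 × log₂(0.0435) = 0.1967
H(X,Y) = 1.5480 bits


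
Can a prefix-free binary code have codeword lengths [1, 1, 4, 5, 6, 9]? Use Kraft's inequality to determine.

Kraft inequality: Σ 2^(-l_i) ≤ 1 for prefix-free code
Calculating: 2^(-1) + 2^(-1) + 2^(-4) + 2^(-5) + 2^(-6) + 2^(-9)
= 0.5 + 0.5 + 0.0625 + 0.03125 + 0.015625 + 0.001953125
= 1.1113
Since 1.1113 > 1, prefix-free code does not exist


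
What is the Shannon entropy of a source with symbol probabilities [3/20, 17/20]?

H(X) = -Σ p(x) log₂ p(x)
  -3/20 × log₂(3/20) = 0.4105
  -17/20 × log₂(17/20) = 0.1993
H(X) = 0.6098 bits


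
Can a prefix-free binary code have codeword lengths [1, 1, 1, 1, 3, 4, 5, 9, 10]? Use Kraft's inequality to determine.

Kraft inequality: Σ 2^(-l_i) ≤ 1 for prefix-free code
Calculating: 2^(-1) + 2^(-1) + 2^(-1) + 2^(-1) + 2^(-3) + 2^(-4) + 2^(-5) + 2^(-9) + 2^(-10)
= 0.5 + 0.5 + 0.5 + 0.5 + 0.125 + 0.0625 + 0.03125 + 0.001953125 + 0.0009765625
= 2.2217
Since 2.2217 > 1, prefix-free code does not exist


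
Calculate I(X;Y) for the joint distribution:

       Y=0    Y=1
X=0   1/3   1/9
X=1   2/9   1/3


H(X) = 0.9911, H(Y) = 0.9911, H(X,Y) = 1.8911
I(X;Y) = H(X) + H(Y) - H(X,Y) = 0.0911 bits


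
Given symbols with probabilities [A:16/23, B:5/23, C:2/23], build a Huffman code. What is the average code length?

Huffman tree construction:
Combine smallest probabilities repeatedly
Resulting codes:
  A: 1 (length 1)
  B: 01 (length 2)
  C: 00 (length 2)
Average length = Σ p(s) × length(s) = 1.3043 bits


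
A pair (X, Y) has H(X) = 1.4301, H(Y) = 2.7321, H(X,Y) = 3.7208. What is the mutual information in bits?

I(X;Y) = H(X) + H(Y) - H(X,Y)
I(X;Y) = 1.4301 + 2.7321 - 3.7208 = 0.4414 bits


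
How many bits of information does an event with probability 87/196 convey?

Information content I(x) = -log₂(p(x))
I = -log₂(87/196) = -log₂(0.4439)
I = 1.1718 bits


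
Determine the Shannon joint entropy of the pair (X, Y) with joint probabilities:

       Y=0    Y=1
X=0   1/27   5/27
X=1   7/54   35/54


H(X,Y) = -Σ p(x,y) log₂ p(x,y)
  p(0,0)=1/27: -0.0370 × log₂(0.0370) = 0.1761
  p(0,1)=5/27: -0.1852 × log₂(0.1852) = 0.4505
  p(1,0)=7/54: -0.1296 × log₂(0.1296) = 0.3821
  p(1,1)=35/54: -0.6481 × log₂(0.6481) = 0.4055
H(X,Y) = 1.4142 bits


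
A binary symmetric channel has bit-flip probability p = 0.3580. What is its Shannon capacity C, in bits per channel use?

For BSC with error probability p:
C = 1 - H(p) where H(p) is binary entropy
H(0.3580) = -0.3580 × log₂(0.3580) - 0.6420 × log₂(0.6420)
H(p) = 0.9410
C = 1 - 0.9410 = 0.0590 bits/use


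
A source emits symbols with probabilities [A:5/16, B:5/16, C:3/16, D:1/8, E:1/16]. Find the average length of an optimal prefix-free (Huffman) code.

Huffman tree construction:
Combine smallest probabilities repeatedly
Resulting codes:
  A: 10 (length 2)
  B: 11 (length 2)
  C: 00 (length 2)
  D: 011 (length 3)
  E: 010 (length 3)
Average length = Σ p(s) × length(s) = 2.1875 bits


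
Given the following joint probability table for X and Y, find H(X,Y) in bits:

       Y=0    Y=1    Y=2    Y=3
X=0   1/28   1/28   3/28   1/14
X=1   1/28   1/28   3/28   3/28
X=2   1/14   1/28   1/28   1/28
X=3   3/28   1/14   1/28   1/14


H(X,Y) = -Σ p(x,y) log₂ p(x,y)
  p(0,0)=1/28: -0.0357 × log₂(0.0357) = 0.1717
  p(0,1)=1/28: -0.0357 × log₂(0.0357) = 0.1717
  p(0,2)=3/28: -0.1071 × log₂(0.1071) = 0.3453
  p(0,3)=1/14: -0.0714 × log₂(0.0714) = 0.2720
  p(1,0)=1/28: -0.0357 × log₂(0.0357) = 0.1717
  p(1,1)=1/28: -0.0357 × log₂(0.0357) = 0.1717
  p(1,2)=3/28: -0.1071 × log₂(0.1071) = 0.3453
  p(1,3)=3/28: -0.1071 × log₂(0.1071) = 0.3453
  p(2,0)=1/14: -0.0714 × log₂(0.0714) = 0.2720
  p(2,1)=1/28: -0.0357 × log₂(0.0357) = 0.1717
  p(2,2)=1/28: -0.0357 × log₂(0.0357) = 0.1717
  p(2,3)=1/28: -0.0357 × log₂(0.0357) = 0.1717
  p(3,0)=3/28: -0.1071 × log₂(0.1071) = 0.3453
  p(3,1)=1/14: -0.0714 × log₂(0.0714) = 0.2720
  p(3,2)=1/28: -0.0357 × log₂(0.0357) = 0.1717
  p(3,3)=1/14: -0.0714 × log₂(0.0714) = 0.2720
H(X,Y) = 3.8424 bits


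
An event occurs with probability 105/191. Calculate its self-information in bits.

Information content I(x) = -log₂(p(x))
I = -log₂(105/191) = -log₂(0.5497)
I = 0.8632 bits


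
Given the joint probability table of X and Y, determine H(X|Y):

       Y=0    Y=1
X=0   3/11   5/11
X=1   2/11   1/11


H(X|Y) = Σ_y p(y) H(X|Y=y)
  p(Y=0) = 5/11, H(X|Y=0) = 0.9710
  p(Y=1) = 6/11, H(X|Y=1) = 0.6500
H(X|Y) = 0.4545×0.9710 + 0.5455×0.6500 = 0.7959 bits


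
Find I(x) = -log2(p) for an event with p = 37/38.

Information content I(x) = -log₂(p(x))
I = -log₂(37/38) = -log₂(0.9737)
I = 0.0385 bits


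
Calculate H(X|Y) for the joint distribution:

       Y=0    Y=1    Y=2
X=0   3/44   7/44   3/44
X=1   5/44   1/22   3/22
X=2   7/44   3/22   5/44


H(X|Y) = Σ_y p(y) H(X|Y=y)
  p(Y=0) = 15/44, H(X|Y=0) = 1.5058
  p(Y=1) = 15/44, H(X|Y=1) = 1.4295
  p(Y=2) = 7/22, H(X|Y=2) = 1.5306
H(X|Y) = 0.3409×1.5058 + 0.3409×1.4295 + 0.3182×1.5306 = 1.4877 bits


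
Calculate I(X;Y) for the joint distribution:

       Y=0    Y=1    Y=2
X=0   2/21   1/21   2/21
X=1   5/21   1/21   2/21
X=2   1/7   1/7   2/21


H(X) = 1.5538, H(Y) = 1.5190, H(X,Y) = 3.0057
I(X;Y) = H(X) + H(Y) - H(X,Y) = 0.0671 bits


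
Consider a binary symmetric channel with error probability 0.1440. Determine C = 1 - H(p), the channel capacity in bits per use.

For BSC with error probability p:
C = 1 - H(p) where H(p) is binary entropy
H(0.1440) = -0.1440 × log₂(0.1440) - 0.8560 × log₂(0.8560)
H(p) = 0.5946
C = 1 - 0.5946 = 0.4054 bits/use


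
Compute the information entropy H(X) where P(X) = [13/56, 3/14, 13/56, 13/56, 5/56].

H(X) = -Σ p(x) log₂ p(x)
  -13/56 × log₂(13/56) = 0.4891
  -3/14 × log₂(3/14) = 0.4762
  -13/56 × log₂(13/56) = 0.4891
  -13/56 × log₂(13/56) = 0.4891
  -5/56 × log₂(5/56) = 0.3112
H(X) = 2.2547 bits


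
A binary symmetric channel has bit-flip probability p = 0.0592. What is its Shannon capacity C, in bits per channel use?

For BSC with error probability p:
C = 1 - H(p) where H(p) is binary entropy
H(0.0592) = -0.0592 × log₂(0.0592) - 0.9408 × log₂(0.9408)
H(p) = 0.3243
C = 1 - 0.3243 = 0.6757 bits/use


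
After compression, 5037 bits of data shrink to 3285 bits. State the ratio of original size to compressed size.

Compression ratio = Original / Compressed
= 5037 / 3285 = 1.53:1


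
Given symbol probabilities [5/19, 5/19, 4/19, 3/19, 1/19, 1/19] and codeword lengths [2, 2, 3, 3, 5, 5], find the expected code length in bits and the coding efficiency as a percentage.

Average length L = Σ p_i × l_i = 2.6842 bits
Entropy H = 2.3546 bits
Efficiency η = H/L × 100% = 87.72%


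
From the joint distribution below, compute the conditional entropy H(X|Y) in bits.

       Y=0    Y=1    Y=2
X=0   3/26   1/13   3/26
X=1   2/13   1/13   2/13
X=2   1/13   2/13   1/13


H(X|Y) = Σ_y p(y) H(X|Y=y)
  p(Y=0) = 9/26, H(X|Y=0) = 1.5305
  p(Y=1) = 4/13, H(X|Y=1) = 1.5000
  p(Y=2) = 9/26, H(X|Y=2) = 1.5305
H(X|Y) = 0.3462×1.5305 + 0.3077×1.5000 + 0.3462×1.5305 = 1.5211 bits


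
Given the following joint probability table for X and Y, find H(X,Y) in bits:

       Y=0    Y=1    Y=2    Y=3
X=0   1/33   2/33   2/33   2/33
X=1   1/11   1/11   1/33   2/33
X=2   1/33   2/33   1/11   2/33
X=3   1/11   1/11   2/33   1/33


H(X,Y) = -Σ p(x,y) log₂ p(x,y)
  p(0,0)=1/33: -0.0303 × log₂(0.0303) = 0.1529
  p(0,1)=2/33: -0.0606 × log₂(0.0606) = 0.2451
  p(0,2)=2/33: -0.0606 × log₂(0.0606) = 0.2451
  p(0,3)=2/33: -0.0606 × log₂(0.0606) = 0.2451
  p(1,0)=1/11: -0.0909 × log₂(0.0909) = 0.3145
  p(1,1)=1/11: -0.0909 × log₂(0.0909) = 0.3145
  p(1,2)=1/33: -0.0303 × log₂(0.0303) = 0.1529
  p(1,3)=2/33: -0.0606 × log₂(0.0606) = 0.2451
  p(2,0)=1/33: -0.0303 × log₂(0.0303) = 0.1529
  p(2,1)=2/33: -0.0606 × log₂(0.0606) = 0.2451
  p(2,2)=1/11: -0.0909 × log₂(0.0909) = 0.3145
  p(2,3)=2/33: -0.0606 × log₂(0.0606) = 0.2451
  p(3,0)=1/11: -0.0909 × log₂(0.0909) = 0.3145
  p(3,1)=1/11: -0.0909 × log₂(0.0909) = 0.3145
  p(3,2)=2/33: -0.0606 × log₂(0.0606) = 0.2451
  p(3,3)=1/33: -0.0303 × log₂(0.0303) = 0.1529
H(X,Y) = 3.8997 bits


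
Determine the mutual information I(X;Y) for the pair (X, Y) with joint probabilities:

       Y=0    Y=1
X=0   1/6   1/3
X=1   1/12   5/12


H(X) = 1.0000, H(Y) = 0.8113, H(X,Y) = 1.7842
I(X;Y) = H(X) + H(Y) - H(X,Y) = 0.0271 bits


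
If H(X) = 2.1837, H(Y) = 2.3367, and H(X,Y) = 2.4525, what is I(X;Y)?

I(X;Y) = H(X) + H(Y) - H(X,Y)
I(X;Y) = 2.1837 + 2.3367 - 2.4525 = 2.0679 bits


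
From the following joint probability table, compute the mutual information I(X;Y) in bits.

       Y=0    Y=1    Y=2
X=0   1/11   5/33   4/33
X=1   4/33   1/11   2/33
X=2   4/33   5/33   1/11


H(X) = 1.5726, H(Y) = 1.5690, H(X,Y) = 3.1206
I(X;Y) = H(X) + H(Y) - H(X,Y) = 0.0210 bits


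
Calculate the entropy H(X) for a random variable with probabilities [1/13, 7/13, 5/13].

H(X) = -Σ p(x) log₂ p(x)
  -1/13 × log₂(1/13) = 0.2846
  -7/13 × log₂(7/13) = 0.4809
  -5/13 × log₂(5/13) = 0.5302
H(X) = 1.2957 bits


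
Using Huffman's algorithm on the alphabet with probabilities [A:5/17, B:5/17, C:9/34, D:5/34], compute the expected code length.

Huffman tree construction:
Combine smallest probabilities repeatedly
Resulting codes:
  A: 10 (length 2)
  B: 11 (length 2)
  C: 01 (length 2)
  D: 00 (length 2)
Average length = Σ p(s) × length(s) = 2.0000 bits


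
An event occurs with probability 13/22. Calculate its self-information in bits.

Information content I(x) = -log₂(p(x))
I = -log₂(13/22) = -log₂(0.5909)
I = 0.7590 bits


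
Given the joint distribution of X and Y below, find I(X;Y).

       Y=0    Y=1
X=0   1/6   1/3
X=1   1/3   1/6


H(X) = 1.0000, H(Y) = 1.0000, H(X,Y) = 1.9183
I(X;Y) = H(X) + H(Y) - H(X,Y) = 0.0817 bits


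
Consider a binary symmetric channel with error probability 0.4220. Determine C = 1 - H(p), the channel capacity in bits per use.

For BSC with error probability p:
C = 1 - H(p) where H(p) is binary entropy
H(0.4220) = -0.4220 × log₂(0.4220) - 0.5780 × log₂(0.5780)
H(p) = 0.9824
C = 1 - 0.9824 = 0.0176 bits/use


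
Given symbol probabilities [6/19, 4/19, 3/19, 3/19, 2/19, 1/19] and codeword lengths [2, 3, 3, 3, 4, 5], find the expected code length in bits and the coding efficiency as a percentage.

Average length L = Σ p_i × l_i = 2.8947 bits
Entropy H = 2.4048 bits
Efficiency η = H/L × 100% = 83.07%


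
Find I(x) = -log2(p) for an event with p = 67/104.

Information content I(x) = -log₂(p(x))
I = -log₂(67/104) = -log₂(0.6442)
I = 0.6344 bits


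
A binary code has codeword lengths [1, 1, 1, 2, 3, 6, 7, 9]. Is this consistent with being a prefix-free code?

Kraft inequality: Σ 2^(-l_i) ≤ 1 for prefix-free code
Calculating: 2^(-1) + 2^(-1) + 2^(-1) + 2^(-2) + 2^(-3) + 2^(-6) + 2^(-7) + 2^(-9)
= 0.5 + 0.5 + 0.5 + 0.25 + 0.125 + 0.015625 + 0.0078125 + 0.001953125
= 1.9004
Since 1.9004 > 1, prefix-free code does not exist


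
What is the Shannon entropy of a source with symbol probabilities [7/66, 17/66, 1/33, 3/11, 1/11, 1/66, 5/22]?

H(X) = -Σ p(x) log₂ p(x)
  -7/66 × log₂(7/66) = 0.3433
  -17/66 × log₂(17/66) = 0.5041
  -1/33 × log₂(1/33) = 0.1529
  -3/11 × log₂(3/11) = 0.5112
  -1/11 × log₂(1/11) = 0.3145
  -1/66 × log₂(1/66) = 0.0916
  -5/22 × log₂(5/22) = 0.4858
H(X) = 2.4033 bits


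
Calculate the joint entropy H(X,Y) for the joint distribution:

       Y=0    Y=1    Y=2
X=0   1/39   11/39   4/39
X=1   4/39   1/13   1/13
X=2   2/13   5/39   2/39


H(X,Y) = -Σ p(x,y) log₂ p(x,y)
  p(0,0)=1/39: -0.0256 × log₂(0.0256) = 0.1355
  p(0,1)=11/39: -0.2821 × log₂(0.2821) = 0.5150
  p(0,2)=4/39: -0.1026 × log₂(0.1026) = 0.3370
  p(1,0)=4/39: -0.1026 × log₂(0.1026) = 0.3370
  p(1,1)=1/13: -0.0769 × log₂(0.0769) = 0.2846
  p(1,2)=1/13: -0.0769 × log₂(0.0769) = 0.2846
  p(2,0)=2/13: -0.1538 × log₂(0.1538) = 0.4155
  p(2,1)=5/39: -0.1282 × log₂(0.1282) = 0.3799
  p(2,2)=2/39: -0.0513 × log₂(0.0513) = 0.2198
H(X,Y) = 2.9089 bits


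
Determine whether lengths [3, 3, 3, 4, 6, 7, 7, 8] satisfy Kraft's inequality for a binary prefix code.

Kraft inequality: Σ 2^(-l_i) ≤ 1 for prefix-free code
Calculating: 2^(-3) + 2^(-3) + 2^(-3) + 2^(-4) + 2^(-6) + 2^(-7) + 2^(-7) + 2^(-8)
= 0.125 + 0.125 + 0.125 + 0.0625 + 0.015625 + 0.0078125 + 0.0078125 + 0.00390625
= 0.4727
Since 0.4727 ≤ 1, prefix-free code exists


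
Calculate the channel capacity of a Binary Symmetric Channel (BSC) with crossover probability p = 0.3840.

For BSC with error probability p:
C = 1 - H(p) where H(p) is binary entropy
H(0.3840) = -0.3840 × log₂(0.3840) - 0.6160 × log₂(0.6160)
H(p) = 0.9608
C = 1 - 0.9608 = 0.0392 bits/use


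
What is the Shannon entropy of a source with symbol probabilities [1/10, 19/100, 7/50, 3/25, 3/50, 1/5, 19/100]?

H(X) = -Σ p(x) log₂ p(x)
  -1/10 × log₂(1/10) = 0.3322
  -19/100 × log₂(19/100) = 0.4552
  -7/50 × log₂(7/50) = 0.3971
  -3/25 × log₂(3/25) = 0.3671
  -3/50 × log₂(3/50) = 0.2435
  -1/5 × log₂(1/5) = 0.4644
  -19/100 × log₂(19/100) = 0.4552
H(X) = 2.7147 bits


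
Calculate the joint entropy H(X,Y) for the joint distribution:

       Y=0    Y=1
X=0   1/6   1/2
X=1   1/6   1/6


H(X,Y) = -Σ p(x,y) log₂ p(x,y)
  p(0,0)=1/6: -0.1667 × log₂(0.1667) = 0.4308
  p(0,1)=1/2: -0.5000 × log₂(0.5000) = 0.5000
  p(1,0)=1/6: -0.1667 × log₂(0.1667) = 0.4308
  p(1,1)=1/6: -0.1667 × log₂(0.1667) = 0.4308
H(X,Y) = 1.7925 bits


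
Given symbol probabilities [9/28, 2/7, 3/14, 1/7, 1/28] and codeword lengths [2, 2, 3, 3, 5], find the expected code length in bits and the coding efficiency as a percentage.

Average length L = Σ p_i × l_i = 2.4643 bits
Entropy H = 2.0917 bits
Efficiency η = H/L × 100% = 84.88%


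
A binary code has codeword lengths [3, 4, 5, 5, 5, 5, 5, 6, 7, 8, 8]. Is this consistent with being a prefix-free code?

Kraft inequality: Σ 2^(-l_i) ≤ 1 for prefix-free code
Calculating: 2^(-3) + 2^(-4) + 2^(-5) + 2^(-5) + 2^(-5) + 2^(-5) + 2^(-5) + 2^(-6) + 2^(-7) + 2^(-8) + 2^(-8)
= 0.125 + 0.0625 + 0.03125 + 0.03125 + 0.03125 + 0.03125 + 0.03125 + 0.015625 + 0.0078125 + 0.00390625 + 0.00390625
= 0.3750
Since 0.3750 ≤ 1, prefix-free code exists


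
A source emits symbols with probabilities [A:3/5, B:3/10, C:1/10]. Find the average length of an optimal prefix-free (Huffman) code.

Huffman tree construction:
Combine smallest probabilities repeatedly
Resulting codes:
  A: 1 (length 1)
  B: 01 (length 2)
  C: 00 (length 2)
Average length = Σ p(s) × length(s) = 1.4000 bits


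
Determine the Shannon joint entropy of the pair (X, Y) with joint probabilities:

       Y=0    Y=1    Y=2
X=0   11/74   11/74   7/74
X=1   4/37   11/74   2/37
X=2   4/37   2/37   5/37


H(X,Y) = -Σ p(x,y) log₂ p(x,y)
  p(0,0)=11/74: -0.1486 × log₂(0.1486) = 0.4088
  p(0,1)=11/74: -0.1486 × log₂(0.1486) = 0.4088
  p(0,2)=7/74: -0.0946 × log₂(0.0946) = 0.3218
  p(1,0)=4/37: -0.1081 × log₂(0.1081) = 0.3470
  p(1,1)=11/74: -0.1486 × log₂(0.1486) = 0.4088
  p(1,2)=2/37: -0.0541 × log₂(0.0541) = 0.2275
  p(2,0)=4/37: -0.1081 × log₂(0.1081) = 0.3470
  p(2,1)=2/37: -0.0541 × log₂(0.0541) = 0.2275
  p(2,2)=5/37: -0.1351 × log₂(0.1351) = 0.3902
H(X,Y) = 3.0874 bits


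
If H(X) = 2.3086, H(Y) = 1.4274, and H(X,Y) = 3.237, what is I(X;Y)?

I(X;Y) = H(X) + H(Y) - H(X,Y)
I(X;Y) = 2.3086 + 1.4274 - 3.237 = 0.499 bits


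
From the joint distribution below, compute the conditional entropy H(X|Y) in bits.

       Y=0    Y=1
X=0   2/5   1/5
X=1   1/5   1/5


H(X|Y) = Σ_y p(y) H(X|Y=y)
  p(Y=0) = 3/5, H(X|Y=0) = 0.9183
  p(Y=1) = 2/5, H(X|Y=1) = 1.0000
H(X|Y) = 0.6000×0.9183 + 0.4000×1.0000 = 0.9510 bits


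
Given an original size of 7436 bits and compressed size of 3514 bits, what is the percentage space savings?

Space savings = (1 - Compressed/Original) × 100%
= (1 - 3514/7436) × 100%
= 52.74%


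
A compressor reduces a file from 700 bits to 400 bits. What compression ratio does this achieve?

Compression ratio = Original / Compressed
= 700 / 400 = 1.75:1


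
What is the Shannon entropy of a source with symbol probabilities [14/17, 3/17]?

H(X) = -Σ p(x) log₂ p(x)
  -14/17 × log₂(14/17) = 0.2307
  -3/17 × log₂(3/17) = 0.4416
H(X) = 0.6723 bits


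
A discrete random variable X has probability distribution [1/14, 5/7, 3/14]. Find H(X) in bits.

H(X) = -Σ p(x) log₂ p(x)
  -1/14 × log₂(1/14) = 0.2720
  -5/7 × log₂(5/7) = 0.3467
  -3/14 × log₂(3/14) = 0.4762
H(X) = 1.0949 bits


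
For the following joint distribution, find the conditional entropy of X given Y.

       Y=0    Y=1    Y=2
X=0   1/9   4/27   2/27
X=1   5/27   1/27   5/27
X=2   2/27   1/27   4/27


H(X|Y) = Σ_y p(y) H(X|Y=y)
  p(Y=0) = 10/27, H(X|Y=0) = 1.4855
  p(Y=1) = 2/9, H(X|Y=1) = 1.2516
  p(Y=2) = 11/27, H(X|Y=2) = 1.4949
H(X|Y) = 0.3704×1.4855 + 0.2222×1.2516 + 0.4074×1.4949 = 1.4374 bits


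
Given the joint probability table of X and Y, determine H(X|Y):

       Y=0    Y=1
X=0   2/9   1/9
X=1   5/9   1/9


H(X|Y) = Σ_y p(y) H(X|Y=y)
  p(Y=0) = 7/9, H(X|Y=0) = 0.8631
  p(Y=1) = 2/9, H(X|Y=1) = 1.0000
H(X|Y) = 0.7778×0.8631 + 0.2222×1.0000 = 0.8935 bits


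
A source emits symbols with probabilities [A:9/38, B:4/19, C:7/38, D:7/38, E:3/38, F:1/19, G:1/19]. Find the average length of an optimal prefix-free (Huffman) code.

Huffman tree construction:
Combine smallest probabilities repeatedly
Resulting codes:
  A: 10 (length 2)
  B: 01 (length 2)
  C: 110 (length 3)
  D: 111 (length 3)
  E: 000 (length 3)
  F: 0010 (length 4)
  G: 0011 (length 4)
Average length = Σ p(s) × length(s) = 2.6579 bits


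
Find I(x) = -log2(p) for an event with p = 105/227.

Information content I(x) = -log₂(p(x))
I = -log₂(105/227) = -log₂(0.4626)
I = 1.1123 bits


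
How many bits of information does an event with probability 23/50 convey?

Information content I(x) = -log₂(p(x))
I = -log₂(23/50) = -log₂(0.4600)
I = 1.1203 bits


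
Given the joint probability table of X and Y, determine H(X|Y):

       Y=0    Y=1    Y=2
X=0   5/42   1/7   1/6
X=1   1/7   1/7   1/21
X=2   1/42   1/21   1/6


H(X|Y) = Σ_y p(y) H(X|Y=y)
  p(Y=0) = 2/7, H(X|Y=0) = 1.3250
  p(Y=1) = 1/3, H(X|Y=1) = 1.4488
  p(Y=2) = 8/21, H(X|Y=2) = 1.4186
H(X|Y) = 0.2857×1.3250 + 0.3333×1.4488 + 0.3810×1.4186 = 1.4019 bits


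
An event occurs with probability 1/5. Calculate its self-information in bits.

Information content I(x) = -log₂(p(x))
I = -log₂(1/5) = -log₂(0.2000)
I = 2.3219 bits


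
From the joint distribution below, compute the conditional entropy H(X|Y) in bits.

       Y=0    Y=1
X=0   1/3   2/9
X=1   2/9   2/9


H(X|Y) = Σ_y p(y) H(X|Y=y)
  p(Y=0) = 5/9, H(X|Y=0) = 0.9710
  p(Y=1) = 4/9, H(X|Y=1) = 1.0000
H(X|Y) = 0.5556×0.9710 + 0.4444×1.0000 = 0.9839 bits


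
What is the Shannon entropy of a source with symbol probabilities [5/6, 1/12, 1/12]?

H(X) = -Σ p(x) log₂ p(x)
  -5/6 × log₂(5/6) = 0.2192
  -1/12 × log₂(1/12) = 0.2987
  -1/12 × log₂(1/12) = 0.2987
H(X) = 0.8167 bits


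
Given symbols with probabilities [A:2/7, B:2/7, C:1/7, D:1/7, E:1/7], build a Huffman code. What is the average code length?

Huffman tree construction:
Combine smallest probabilities repeatedly
Resulting codes:
  A: 01 (length 2)
  B: 10 (length 2)
  C: 110 (length 3)
  D: 111 (length 3)
  E: 00 (length 2)
Average length = Σ p(s) × length(s) = 2.2857 bits


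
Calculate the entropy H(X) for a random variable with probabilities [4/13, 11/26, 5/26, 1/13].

H(X) = -Σ p(x) log₂ p(x)
  -4/13 × log₂(4/13) = 0.5232
  -11/26 × log₂(11/26) = 0.5250
  -5/26 × log₂(5/26) = 0.4574
  -1/13 × log₂(1/13) = 0.2846
H(X) = 1.7903 bits


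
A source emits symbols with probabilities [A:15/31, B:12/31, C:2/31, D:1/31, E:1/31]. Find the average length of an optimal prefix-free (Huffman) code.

Huffman tree construction:
Combine smallest probabilities repeatedly
Resulting codes:
  A: 0 (length 1)
  B: 11 (length 2)
  C: 100 (length 3)
  D: 1010 (length 4)
  E: 1011 (length 4)
Average length = Σ p(s) × length(s) = 1.7097 bits


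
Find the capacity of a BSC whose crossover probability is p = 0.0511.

For BSC with error probability p:
C = 1 - H(p) where H(p) is binary entropy
H(0.0511) = -0.0511 × log₂(0.0511) - 0.9489 × log₂(0.9489)
H(p) = 0.2911
C = 1 - 0.2911 = 0.7089 bits/use


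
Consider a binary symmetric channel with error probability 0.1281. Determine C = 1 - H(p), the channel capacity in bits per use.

For BSC with error probability p:
C = 1 - H(p) where H(p) is binary entropy
H(0.1281) = -0.1281 × log₂(0.1281) - 0.8719 × log₂(0.8719)
H(p) = 0.5522
C = 1 - 0.5522 = 0.4478 bits/use


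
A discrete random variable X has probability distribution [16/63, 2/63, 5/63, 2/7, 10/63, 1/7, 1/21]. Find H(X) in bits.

H(X) = -Σ p(x) log₂ p(x)
  -16/63 × log₂(16/63) = 0.5022
  -2/63 × log₂(2/63) = 0.1580
  -5/63 × log₂(5/63) = 0.2901
  -2/7 × log₂(2/7) = 0.5164
  -10/63 × log₂(10/63) = 0.4215
  -1/7 × log₂(1/7) = 0.4011
  -1/21 × log₂(1/21) = 0.2092
H(X) = 2.4984 bits


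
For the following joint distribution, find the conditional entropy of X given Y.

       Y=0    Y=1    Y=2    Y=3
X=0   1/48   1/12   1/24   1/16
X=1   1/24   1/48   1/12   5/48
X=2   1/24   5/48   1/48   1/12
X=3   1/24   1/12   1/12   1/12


H(X|Y) = Σ_y p(y) H(X|Y=y)
  p(Y=0) = 7/48, H(X|Y=0) = 1.9502
  p(Y=1) = 7/24, H(X|Y=1) = 1.8352
  p(Y=2) = 11/48, H(X|Y=2) = 1.8231
  p(Y=3) = 1/3, H(X|Y=3) = 1.9772
H(X|Y) = 0.1458×1.9502 + 0.2917×1.8352 + 0.2292×1.8231 + 0.3333×1.9772 = 1.8965 bits


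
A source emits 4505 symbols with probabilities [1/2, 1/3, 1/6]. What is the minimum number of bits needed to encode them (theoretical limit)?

Entropy H = 1.4591 bits/symbol
Minimum bits = H × n = 1.4591 × 4505
= 6573.46 bits


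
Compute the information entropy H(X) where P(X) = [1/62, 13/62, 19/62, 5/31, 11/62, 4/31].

H(X) = -Σ p(x) log₂ p(x)
  -1/62 × log₂(1/62) = 0.0960
  -13/62 × log₂(13/62) = 0.4726
  -19/62 × log₂(19/62) = 0.5229
  -5/31 × log₂(5/31) = 0.4246
  -11/62 × log₂(11/62) = 0.4426
  -4/31 × log₂(4/31) = 0.3812
H(X) = 2.3399 bits


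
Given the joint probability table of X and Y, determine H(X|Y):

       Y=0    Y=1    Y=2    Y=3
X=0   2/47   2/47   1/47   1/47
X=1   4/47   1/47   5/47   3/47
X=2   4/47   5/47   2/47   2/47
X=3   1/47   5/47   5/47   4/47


H(X|Y) = Σ_y p(y) H(X|Y=y)
  p(Y=0) = 11/47, H(X|Y=0) = 1.8231
  p(Y=1) = 13/47, H(X|Y=1) = 1.7605
  p(Y=2) = 13/47, H(X|Y=2) = 1.7605
  p(Y=3) = 10/47, H(X|Y=3) = 1.8464
H(X|Y) = 0.2340×1.8231 + 0.2766×1.7605 + 0.2766×1.7605 + 0.2128×1.8464 = 1.7934 bits


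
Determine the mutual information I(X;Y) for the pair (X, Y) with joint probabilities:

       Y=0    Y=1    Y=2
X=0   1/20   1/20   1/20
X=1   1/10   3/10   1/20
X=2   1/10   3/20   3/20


H(X) = 1.4577, H(Y) = 1.5000, H(X,Y) = 2.8710
I(X;Y) = H(X) + H(Y) - H(X,Y) = 0.0868 bits


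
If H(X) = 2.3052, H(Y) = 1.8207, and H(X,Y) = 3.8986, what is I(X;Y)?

I(X;Y) = H(X) + H(Y) - H(X,Y)
I(X;Y) = 2.3052 + 1.8207 - 3.8986 = 0.2273 bits


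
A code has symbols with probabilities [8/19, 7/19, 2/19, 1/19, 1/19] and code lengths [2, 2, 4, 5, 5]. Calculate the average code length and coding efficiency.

Average length L = Σ p_i × l_i = 2.5263 bits
Entropy H = 1.8452 bits
Efficiency η = H/L × 100% = 73.04%


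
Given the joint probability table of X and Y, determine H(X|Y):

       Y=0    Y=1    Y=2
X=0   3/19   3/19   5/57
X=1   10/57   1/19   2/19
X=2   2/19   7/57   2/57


H(X|Y) = Σ_y p(y) H(X|Y=y)
  p(Y=0) = 25/57, H(X|Y=0) = 1.5535
  p(Y=1) = 1/3, H(X|Y=1) = 1.4618
  p(Y=2) = 13/57, H(X|Y=2) = 1.4605
H(X|Y) = 0.4386×1.5535 + 0.3333×1.4618 + 0.2281×1.4605 = 1.5017 bits


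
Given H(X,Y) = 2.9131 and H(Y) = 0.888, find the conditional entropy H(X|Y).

Chain rule: H(X,Y) = H(X|Y) + H(Y)
H(X|Y) = H(X,Y) - H(Y) = 2.9131 - 0.888 = 2.0251 bits


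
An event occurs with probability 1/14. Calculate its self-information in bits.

Information content I(x) = -log₂(p(x))
I = -log₂(1/14) = -log₂(0.0714)
I = 3.8074 bits


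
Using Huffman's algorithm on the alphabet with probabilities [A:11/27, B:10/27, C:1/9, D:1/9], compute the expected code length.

Huffman tree construction:
Combine smallest probabilities repeatedly
Resulting codes:
  A: 0 (length 1)
  B: 11 (length 2)
  C: 100 (length 3)
  D: 101 (length 3)
Average length = Σ p(s) × length(s) = 1.8148 bits


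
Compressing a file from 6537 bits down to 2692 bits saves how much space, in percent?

Space savings = (1 - Compressed/Original) × 100%
= (1 - 2692/6537) × 100%
= 58.82%


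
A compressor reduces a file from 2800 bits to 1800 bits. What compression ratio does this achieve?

Compression ratio = Original / Compressed
= 2800 / 1800 = 1.56:1
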